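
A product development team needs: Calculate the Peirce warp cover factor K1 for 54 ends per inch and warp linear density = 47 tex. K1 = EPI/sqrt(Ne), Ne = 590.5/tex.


Formula: K1 = EPI / sqrt(Ne), with Ne = 590.5 / tex_warp
Step 1: Ne = 590.5 / 47 = 12.564
Step 2: sqrt(Ne) = sqrt(12.564) = 3.5446
Step 3: K1 = 54 / 3.5446 = 15.2

15.2


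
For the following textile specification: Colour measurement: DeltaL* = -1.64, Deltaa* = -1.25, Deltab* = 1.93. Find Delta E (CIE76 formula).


Formula: Delta E = sqrt(dL*^2 + da*^2 + db*^2)
Step 1: dL*^2 = (-1.64)^2 = 2.6896
Step 2: da*^2 = (-1.25)^2 = 1.5625
Step 3: db*^2 = 1.93^2 = 3.7249
Step 4: Sum = 2.6896 + 1.5625 + 3.7249 = 7.977
Step 5: Delta E = sqrt(7.977) = 2.82

2.82 Delta E


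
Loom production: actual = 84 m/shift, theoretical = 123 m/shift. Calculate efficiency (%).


Formula: Efficiency% = (Actual output / Theoretical output) * 100
Efficiency% = (84 / 123) * 100
Efficiency% = 0.682927 * 100 = 68.2927% ≈ 68.3%

68.3%


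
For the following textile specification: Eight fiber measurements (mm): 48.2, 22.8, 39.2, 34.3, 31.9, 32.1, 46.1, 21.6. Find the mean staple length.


Formula: Mean = sum of lengths / count
Sum = 48.2 + 22.8 + 39.2 + 34.3 + 31.9 + 32.1 + 46.1 + 21.6
Sum = 276.2 mm
Mean = 276.2 / 8 = 34.53 mm

34.53 mm


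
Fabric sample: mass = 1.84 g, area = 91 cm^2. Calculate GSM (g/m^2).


Formula: GSM = mass_g / area_m2
Step 1: Convert area: 91 cm^2 = 91 / 10000 = 0.0091 m^2
Step 2: GSM = 1.84 g / 0.0091 m^2 = 202.2 g/m^2

202.2 g/m^2


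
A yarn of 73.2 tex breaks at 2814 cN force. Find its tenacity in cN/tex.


Formula: Tenacity = Breaking force / Linear density
Tenacity = 2814 cN / 73.2 tex
Tenacity = 38.44 cN/tex

38.44 cN/tex


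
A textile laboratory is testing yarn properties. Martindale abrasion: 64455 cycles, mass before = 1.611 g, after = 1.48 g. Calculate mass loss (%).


Formula: Mass loss% = ((m_before - m_after) / m_before) * 100
Step 1: Mass loss = 1.611 - 1.48 = 0.131 g
Step 2: Ratio = 0.131 / 1.611 = 0.081316
Step 3: Mass loss% = 0.081316 * 100 = 8.1316% ≈ 8.13%

8.13%


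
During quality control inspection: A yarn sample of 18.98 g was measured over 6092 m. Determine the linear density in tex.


Formula: Tex = (mass_g / length_m) * 1000
Substituting: Tex = (18.98 / 6092) * 1000
Intermediate: 18.98 / 6092 = 0.00311556 g/m
Tex = 0.00311556 * 1000 = 3.12 tex

3.12 tex


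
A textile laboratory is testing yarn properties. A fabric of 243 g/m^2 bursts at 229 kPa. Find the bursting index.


Formula: Bursting Index = Bursting Strength / Fabric GSM
BI = 229 kPa / 243 g/m^2
BI = 0.942 kPa/(g/m^2)

0.942 kPa/(g/m^2)


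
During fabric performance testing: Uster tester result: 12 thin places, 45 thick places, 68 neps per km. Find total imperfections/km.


Formula: Total = thin places + thick places + neps
Total = 12 + 45 + 68
Total = 125 imperfections/km

125 imperfections/km


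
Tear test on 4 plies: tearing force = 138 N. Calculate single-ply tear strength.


Formula: Per-ply strength = Total force / Number of plies
Per-ply = 138 N / 4
Per-ply = 34.5 N

34.5 N


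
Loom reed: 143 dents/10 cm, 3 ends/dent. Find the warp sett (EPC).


Formula: EPC = (dents per 10 cm * ends per dent) / 10
Step 1: Total ends per 10 cm = 143 * 3 = 429
Step 2: EPC = 429 / 10 = 42.9 ends/cm

42.9 ends/cm


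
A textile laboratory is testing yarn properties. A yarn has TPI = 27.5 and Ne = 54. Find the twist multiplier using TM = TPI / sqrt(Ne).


Formula: TM = TPI / sqrt(Ne)
Step 1: sqrt(Ne) = sqrt(54) = 7.3485
Step 2: TM = 27.5 / 7.3485 = 3.74

3.74 TM


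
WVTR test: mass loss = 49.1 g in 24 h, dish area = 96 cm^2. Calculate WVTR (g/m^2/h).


Formula: WVTR = mass_loss / (area * time)
Step 1: Convert area: 96 cm^2 = 0.0096 m^2
Step 2: WVTR = 49.1 g / (0.0096 m^2 * 24 h)
Step 3: WVTR = 49.1 / 0.2304 = 213.1 g/m^2/h

213.1 g/m^2/h


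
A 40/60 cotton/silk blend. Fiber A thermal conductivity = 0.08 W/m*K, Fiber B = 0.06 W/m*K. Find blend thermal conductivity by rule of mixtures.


Formula: Blend property = (fraction_A * property_A) + (fraction_B * property_B)
Step 1: Contribution A = 40/100 * 0.08 W/m*K = 0.032 W/m*K
Step 2: Contribution B = 60/100 * 0.06 W/m*K = 0.036 W/m*K
Step 3: Blend thermal conductivity = 0.032 + 0.036 = 0.068 W/m*K

0.068 W/m*K


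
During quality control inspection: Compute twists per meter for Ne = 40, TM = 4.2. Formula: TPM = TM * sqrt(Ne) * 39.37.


Formula: TPM = TM * sqrt(Ne) * 39.37
Step 1: sqrt(Ne) = sqrt(40) = 6.3246
Step 2: TM * sqrt(Ne) = 4.2 * 6.3246 = 26.5633
Step 3: TPM = 26.5633 * 39.37 = 1046 twists/m

1046 twists/m


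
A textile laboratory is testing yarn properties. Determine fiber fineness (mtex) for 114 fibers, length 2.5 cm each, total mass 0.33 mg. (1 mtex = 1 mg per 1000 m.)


Formula: fineness (mtex) = mass (mg) / total length (km) = (mass_mg / total_length_m) * 1000
Step 1: Convert fiber length: 2.5 cm = 0.025 m
Step 2: Total fiber length = 114 * 0.025 = 2.85 m
Step 3: Linear density = 0.33 mg / 2.85 m = 0.1158 mg/m
Step 4: fineness = 0.1158 * 1000 = 115.8 mtex

115.8 mtex


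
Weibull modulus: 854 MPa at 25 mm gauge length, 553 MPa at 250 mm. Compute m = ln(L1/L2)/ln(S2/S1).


Formula: m = ln(L1/L2) / ln(S2/S1)
Step 1: ln(L1/L2) = ln(25/250) = -2.30259
Step 2: S2/S1 = 553/854 = 0.64754
Step 3: ln(S2/S1) = ln(0.64754) = -0.43457
Step 4: m = -2.30259 / -0.43457 = 5.30

5.30 (Weibull m)


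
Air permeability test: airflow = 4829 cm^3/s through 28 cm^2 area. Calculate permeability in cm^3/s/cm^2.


Formula: Air Permeability = Airflow / Test Area
AP = 4829 cm^3/s / 28 cm^2
AP = 172.5 cm^3/s/cm^2

172.5 cm^3/s/cm^2


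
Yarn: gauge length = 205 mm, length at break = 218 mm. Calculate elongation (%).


Formula: Elongation (%) = ((L_break - L0) / L0) * 100
Step 1: Extension = 218 - 205 = 13 mm
Step 2: Elongation = (13 / 205) * 100
Step 3: Elongation = 0.063415 * 100 = 6.3415% ≈ 6.3%

6.3%


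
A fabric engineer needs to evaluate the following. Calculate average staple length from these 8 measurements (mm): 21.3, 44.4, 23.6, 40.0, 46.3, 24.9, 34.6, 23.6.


Formula: Mean = sum of lengths / count
Sum = 21.3 + 44.4 + 23.6 + 40.0 + 46.3 + 24.9 + 34.6 + 23.6
Sum = 258.7 mm
Mean = 258.7 / 8 = 32.34 mm

32.34 mm


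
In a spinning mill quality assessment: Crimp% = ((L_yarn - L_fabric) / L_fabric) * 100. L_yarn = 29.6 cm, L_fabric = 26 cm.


Formula: Crimp% = ((L_yarn - L_fabric) / L_fabric) * 100
Step 1: Extension = 29.6 - 26 = 3.6 cm
Step 2: Crimp% = (3.6 / 26) * 100
Step 3: Crimp% = 0.138462 * 100 = 13.8462% ≈ 13.8%

13.8%


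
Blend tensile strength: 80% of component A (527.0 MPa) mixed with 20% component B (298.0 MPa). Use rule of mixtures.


Formula: Blend property = (fraction_A * property_A) + (fraction_B * property_B)
Step 1: Contribution A = 80/100 * 527.0 MPa = 421.6 MPa
Step 2: Contribution B = 20/100 * 298.0 MPa = 59.6 MPa
Step 3: Blend tensile strength = 421.6 + 59.6 = 481.2 MPa

481.2 MPa


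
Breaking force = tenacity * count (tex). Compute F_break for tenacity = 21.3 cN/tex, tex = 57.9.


Formula: Breaking force = Tenacity * Linear density
F = 21.3 cN/tex * 57.9 tex
F = 1233.27 cN

1233.27 cN


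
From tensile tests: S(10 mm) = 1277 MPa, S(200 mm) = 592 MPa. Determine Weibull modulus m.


Formula: m = ln(L1/L2) / ln(S2/S1)
Step 1: ln(L1/L2) = ln(10/200) = -2.99573
Step 2: S2/S1 = 592/1277 = 0.46359
Step 3: ln(S2/S1) = ln(0.46359) = -0.76875
Step 4: m = -2.99573 / -0.76875 = 3.90

3.90 (Weibull m)


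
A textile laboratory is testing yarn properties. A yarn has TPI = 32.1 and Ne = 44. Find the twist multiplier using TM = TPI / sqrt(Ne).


Formula: TM = TPI / sqrt(Ne)
Step 1: sqrt(Ne) = sqrt(44) = 6.6332
Step 2: TM = 32.1 / 6.6332 = 4.84

4.84 TM


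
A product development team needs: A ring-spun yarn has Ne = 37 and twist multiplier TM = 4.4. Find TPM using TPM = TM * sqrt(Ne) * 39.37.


Formula: TPM = TM * sqrt(Ne) * 39.37
Step 1: sqrt(Ne) = sqrt(37) = 6.0828
Step 2: TM * sqrt(Ne) = 4.4 * 6.0828 = 26.7643
Step 3: TPM = 26.7643 * 39.37 = 1054 twists/m

1054 twists/m


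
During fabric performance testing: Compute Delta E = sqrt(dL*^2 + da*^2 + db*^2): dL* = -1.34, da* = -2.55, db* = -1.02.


Formula: Delta E = sqrt(dL*^2 + da*^2 + db*^2)
Step 1: dL*^2 = (-1.34)^2 = 1.7956
Step 2: da*^2 = (-2.55)^2 = 6.5025
Step 3: db*^2 = (-1.02)^2 = 1.0404
Step 4: Sum = 1.7956 + 6.5025 + 1.0404 = 9.3385
Step 5: Delta E = sqrt(9.3385) = 3.06

3.06 Delta E


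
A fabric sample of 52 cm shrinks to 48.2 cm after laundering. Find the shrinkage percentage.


Formula: Shrinkage% = ((L_before - L_after) / L_before) * 100
Step 1: Shrinkage = 52 - 48.2 = 3.8 cm
Step 2: Shrinkage% = (3.8 / 52) * 100
Step 3: Shrinkage% = 0.073077 * 100 = 7.3077% ≈ 7.3%

7.3%


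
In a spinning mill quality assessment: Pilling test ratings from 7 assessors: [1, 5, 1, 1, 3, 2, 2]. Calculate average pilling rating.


Formula: Mean = sum / count
Sum = 1 + 5 + 1 + 1 + 3 + 2 + 2 = 15
Mean = 15 / 7 = 2.1

2.1


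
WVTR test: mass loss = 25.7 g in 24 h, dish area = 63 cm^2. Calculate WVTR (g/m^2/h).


Formula: WVTR = mass_loss / (area * time)
Step 1: Convert area: 63 cm^2 = 0.0063 m^2
Step 2: WVTR = 25.7 g / (0.0063 m^2 * 24 h)
Step 3: WVTR = 25.7 / 0.1512 = 170.0 g/m^2/h

170.0 g/m^2/h


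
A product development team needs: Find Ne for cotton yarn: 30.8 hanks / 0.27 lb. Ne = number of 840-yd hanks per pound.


Formula: Ne = hanks / mass_lb
Substituting: Ne = 30.8 / 0.27
Ne = 114.1

114.1 Ne


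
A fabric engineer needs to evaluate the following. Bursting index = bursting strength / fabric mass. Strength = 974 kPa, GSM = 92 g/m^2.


Formula: Bursting Index = Bursting Strength / Fabric GSM
BI = 974 kPa / 92 g/m^2
BI = 10.587 kPa/(g/m^2)

10.587 kPa/(g/m^2)


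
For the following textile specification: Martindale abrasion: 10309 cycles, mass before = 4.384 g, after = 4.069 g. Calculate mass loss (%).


Formula: Mass loss% = ((m_before - m_after) / m_before) * 100
Step 1: Mass loss = 4.384 - 4.069 = 0.315 g
Step 2: Ratio = 0.315 / 4.384 = 0.0718522
Step 3: Mass loss% = 0.0718522 * 100 = 7.18522% ≈ 7.19%

7.19%


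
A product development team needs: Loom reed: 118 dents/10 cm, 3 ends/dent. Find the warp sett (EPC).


Formula: EPC = (dents per 10 cm * ends per dent) / 10
Step 1: Total ends per 10 cm = 118 * 3 = 354
Step 2: EPC = 354 / 10 = 35.4 ends/cm

35.4 ends/cm


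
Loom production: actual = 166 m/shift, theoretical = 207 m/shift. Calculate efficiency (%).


Formula: Efficiency% = (Actual output / Theoretical output) * 100
Efficiency% = (166 / 207) * 100
Efficiency% = 0.801932 * 100 = 80.1932% ≈ 80.2%

80.2%


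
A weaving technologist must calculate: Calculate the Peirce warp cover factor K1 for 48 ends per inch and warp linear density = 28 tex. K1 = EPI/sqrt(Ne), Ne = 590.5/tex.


Formula: K1 = EPI / sqrt(Ne), with Ne = 590.5 / tex_warp
Step 1: Ne = 590.5 / 28 = 21.089
Step 2: sqrt(Ne) = sqrt(21.089) = 4.5923
Step 3: K1 = 48 / 4.5923 = 10.5

10.5


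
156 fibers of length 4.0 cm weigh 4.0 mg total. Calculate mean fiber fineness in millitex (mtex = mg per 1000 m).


Formula: fineness (mtex) = mass (mg) / total length (km) = (mass_mg / total_length_m) * 1000
Step 1: Convert fiber length: 4.0 cm = 0.04 m
Step 2: Total fiber length = 156 * 0.04 = 6.24 m
Step 3: Linear density = 4.0 mg / 6.24 m = 0.6410 mg/m
Step 4: fineness = 0.6410 * 1000 = 641.0 mtex

641.0 mtex


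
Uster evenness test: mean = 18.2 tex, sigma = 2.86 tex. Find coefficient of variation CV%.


Formula: CV% = (standard deviation / mean) * 100
Step 1: Ratio = 2.86 / 18.2 = 0.157143
Step 2: CV% = 0.157143 * 100 = 15.7143% ≈ 15.7%

15.7%


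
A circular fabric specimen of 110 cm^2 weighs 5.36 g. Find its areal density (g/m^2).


Formula: GSM = mass_g / area_m2
Step 1: Convert area: 110 cm^2 = 110 / 10000 = 0.011 m^2
Step 2: GSM = 5.36 g / 0.011 m^2 = 487.3 g/m^2

487.3 g/m^2


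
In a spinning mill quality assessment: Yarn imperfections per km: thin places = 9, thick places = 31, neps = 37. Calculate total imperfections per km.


Formula: Total = thin places + thick places + neps
Total = 9 + 31 + 37
Total = 77 imperfections/km

77 imperfections/km


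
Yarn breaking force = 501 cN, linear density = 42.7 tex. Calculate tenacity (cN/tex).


Formula: Tenacity = Breaking force / Linear density
Tenacity = 501 cN / 42.7 tex
Tenacity = 11.73 cN/tex

11.73 cN/tex


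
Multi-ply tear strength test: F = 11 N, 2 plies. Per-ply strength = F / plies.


Formula: Per-ply strength = Total force / Number of plies
Per-ply = 11 N / 2
Per-ply = 5.5 N

5.5 N


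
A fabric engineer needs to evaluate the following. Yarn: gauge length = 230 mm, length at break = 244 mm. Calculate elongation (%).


Formula: Elongation (%) = ((L_break - L0) / L0) * 100
Step 1: Extension = 244 - 230 = 14 mm
Step 2: Elongation = (14 / 230) * 100
Step 3: Elongation = 0.06087 * 100 = 6.087% ≈ 6.1%

6.1%


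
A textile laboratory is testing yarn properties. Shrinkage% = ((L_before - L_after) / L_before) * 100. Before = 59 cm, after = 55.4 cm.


Formula: Shrinkage% = ((L_before - L_after) / L_before) * 100
Step 1: Shrinkage = 59 - 55.4 = 3.6 cm
Step 2: Shrinkage% = (3.6 / 59) * 100
Step 3: Shrinkage% = 0.061017 * 100 = 6.1017% ≈ 6.1%

6.1%


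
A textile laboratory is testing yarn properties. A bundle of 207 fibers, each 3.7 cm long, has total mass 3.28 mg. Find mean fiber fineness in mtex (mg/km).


Formula: fineness (mtex) = mass (mg) / total length (km) = (mass_mg / total_length_m) * 1000
Step 1: Convert fiber length: 3.7 cm = 0.037 m
Step 2: Total fiber length = 207 * 0.037 = 7.659 m
Step 3: Linear density = 3.28 mg / 7.659 m = 0.4283 mg/m
Step 4: fineness = 0.4283 * 1000 = 428.3 mtex

428.3 mtex


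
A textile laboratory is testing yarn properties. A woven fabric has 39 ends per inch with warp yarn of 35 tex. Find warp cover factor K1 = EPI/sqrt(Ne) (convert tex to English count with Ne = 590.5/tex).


Formula: K1 = EPI / sqrt(Ne), with Ne = 590.5 / tex_warp
Step 1: Ne = 590.5 / 35 = 16.871
Step 2: sqrt(Ne) = sqrt(16.871) = 4.1074
Step 3: K1 = 39 / 4.1074 = 9.5

9.5


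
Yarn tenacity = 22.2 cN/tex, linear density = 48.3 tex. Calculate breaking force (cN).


Formula: Breaking force = Tenacity * Linear density
F = 22.2 cN/tex * 48.3 tex
F = 1072.26 cN

1072.26 cN


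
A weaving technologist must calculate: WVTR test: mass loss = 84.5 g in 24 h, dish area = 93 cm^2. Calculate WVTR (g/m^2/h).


Formula: WVTR = mass_loss / (area * time)
Step 1: Convert area: 93 cm^2 = 0.0093 m^2
Step 2: WVTR = 84.5 g / (0.0093 m^2 * 24 h)
Step 3: WVTR = 84.5 / 0.2232 = 378.6 g/m^2/h

378.6 g/m^2/h


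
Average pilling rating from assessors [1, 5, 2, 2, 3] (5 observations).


Formula: Mean = sum / count
Sum = 1 + 5 + 2 + 2 + 3 = 13
Mean = 13 / 5 = 2.6

2.6


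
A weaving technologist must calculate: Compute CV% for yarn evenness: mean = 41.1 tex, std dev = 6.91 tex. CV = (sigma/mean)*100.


Formula: CV% = (standard deviation / mean) * 100
Step 1: Ratio = 6.91 / 41.1 = 0.168127
Step 2: CV% = 0.168127 * 100 = 16.8127% ≈ 16.8%

16.8%


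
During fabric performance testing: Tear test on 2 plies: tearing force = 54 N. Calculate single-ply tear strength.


Formula: Per-ply strength = Total force / Number of plies
Per-ply = 54 N / 2
Per-ply = 27 N

27 N


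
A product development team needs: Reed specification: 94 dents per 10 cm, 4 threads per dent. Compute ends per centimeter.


Formula: EPC = (dents per 10 cm * ends per dent) / 10
Step 1: Total ends per 10 cm = 94 * 4 = 376
Step 2: EPC = 376 / 10 = 37.6 ends/cm

37.6 ends/cm


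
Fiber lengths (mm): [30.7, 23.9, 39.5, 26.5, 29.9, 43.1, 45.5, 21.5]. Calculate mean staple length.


Formula: Mean = sum of lengths / count
Sum = 30.7 + 23.9 + 39.5 + 26.5 + 29.9 + 43.1 + 45.5 + 21.5
Sum = 260.6 mm
Mean = 260.6 / 8 = 32.58 mm

32.58 mm


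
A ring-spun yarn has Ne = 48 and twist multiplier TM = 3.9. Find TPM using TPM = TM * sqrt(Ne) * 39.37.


Formula: TPM = TM * sqrt(Ne) * 39.37
Step 1: sqrt(Ne) = sqrt(48) = 6.9282
Step 2: TM * sqrt(Ne) = 3.9 * 6.9282 = 27.02
Step 3: TPM = 27.02 * 39.37 = 1064 twists/m

1064 twists/m


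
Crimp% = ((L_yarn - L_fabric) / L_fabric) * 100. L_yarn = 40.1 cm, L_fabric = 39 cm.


Formula: Crimp% = ((L_yarn - L_fabric) / L_fabric) * 100
Step 1: Extension = 40.1 - 39 = 1.1 cm
Step 2: Crimp% = (1.1 / 39) * 100
Step 3: Crimp% = 0.028205 * 100 = 2.8205% ≈ 2.8%

2.8%


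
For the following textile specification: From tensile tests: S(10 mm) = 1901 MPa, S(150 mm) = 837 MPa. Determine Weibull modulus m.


Formula: m = ln(L1/L2) / ln(S2/S1)
Step 1: ln(L1/L2) = ln(10/150) = -2.70805
Step 2: S2/S1 = 837/1901 = 0.44029
Step 3: ln(S2/S1) = ln(0.44029) = -0.82032
Step 4: m = -2.70805 / -0.82032 = 3.30

3.30 (Weibull m)


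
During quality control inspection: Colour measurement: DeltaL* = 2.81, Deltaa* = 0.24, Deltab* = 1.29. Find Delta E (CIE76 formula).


Formula: Delta E = sqrt(dL*^2 + da*^2 + db*^2)
Step 1: dL*^2 = 2.81^2 = 7.8961
Step 2: da*^2 = 0.24^2 = 0.0576
Step 3: db*^2 = 1.29^2 = 1.6641
Step 4: Sum = 7.8961 + 0.0576 + 1.6641 = 9.6178
Step 5: Delta E = sqrt(9.6178) = 3.1

3.1 Delta E


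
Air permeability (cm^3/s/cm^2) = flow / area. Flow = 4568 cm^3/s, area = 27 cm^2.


Formula: Air Permeability = Airflow / Test Area
AP = 4568 cm^3/s / 27 cm^2
AP = 169.2 cm^3/s/cm^2

169.2 cm^3/s/cm^2


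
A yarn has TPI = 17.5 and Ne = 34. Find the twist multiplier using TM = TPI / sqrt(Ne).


Formula: TM = TPI / sqrt(Ne)
Step 1: sqrt(Ne) = sqrt(34) = 5.831
Step 2: TM = 17.5 / 5.831 = 3.00

3.00 TM


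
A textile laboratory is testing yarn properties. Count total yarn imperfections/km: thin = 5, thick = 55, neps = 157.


Formula: Total = thin places + thick places + neps
Total = 5 + 55 + 157
Total = 217 imperfections/km

217 imperfections/km


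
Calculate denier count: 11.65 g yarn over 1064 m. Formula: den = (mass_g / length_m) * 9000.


Formula: den = (mass_g / length_m) * 9000
Substituting: den = (11.65 / 1064) * 9000
Intermediate: 11.65 / 1064 = 0.01094925 g/m
den = 0.01094925 * 9000 = 98.5 denier

98.5 denier


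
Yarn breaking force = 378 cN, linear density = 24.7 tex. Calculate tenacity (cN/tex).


Formula: Tenacity = Breaking force / Linear density
Tenacity = 378 cN / 24.7 tex
Tenacity = 15.30 cN/tex

15.30 cN/tex


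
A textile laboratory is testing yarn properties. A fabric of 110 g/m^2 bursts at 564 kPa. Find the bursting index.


Formula: Bursting Index = Bursting Strength / Fabric GSM
BI = 564 kPa / 110 g/m^2
BI = 5.127 kPa/(g/m^2)

5.127 kPa/(g/m^2)


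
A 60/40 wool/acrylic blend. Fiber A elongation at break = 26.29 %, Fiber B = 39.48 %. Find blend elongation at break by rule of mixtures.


Formula: Blend property = (fraction_A * property_A) + (fraction_B * property_B)
Step 1: Contribution A = 60/100 * 26.29 % = 15.774 %
Step 2: Contribution B = 40/100 * 39.48 % = 15.792 %
Step 3: Blend elongation at break = 15.774 + 15.792 = 31.566 %

31.566 %


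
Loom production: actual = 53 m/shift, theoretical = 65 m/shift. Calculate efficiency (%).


Formula: Efficiency% = (Actual output / Theoretical output) * 100
Efficiency% = (53 / 65) * 100
Efficiency% = 0.815385 * 100 = 81.5385% ≈ 81.5%

81.5%


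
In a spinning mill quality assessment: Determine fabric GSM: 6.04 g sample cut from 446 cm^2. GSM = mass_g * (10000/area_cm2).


Formula: GSM = mass_g / area_m2
Step 1: Convert area: 446 cm^2 = 446 / 10000 = 0.0446 m^2
Step 2: GSM = 6.04 g / 0.0446 m^2 = 135.4 g/m^2

135.4 g/m^2


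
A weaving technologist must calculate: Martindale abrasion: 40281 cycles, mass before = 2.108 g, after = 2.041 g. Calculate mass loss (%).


Formula: Mass loss% = ((m_before - m_after) / m_before) * 100
Step 1: Mass loss = 2.108 - 2.041 = 0.067 g
Step 2: Ratio = 0.067 / 2.108 = 0.0317837
Step 3: Mass loss% = 0.0317837 * 100 = 3.17837% ≈ 3.18%

3.18%


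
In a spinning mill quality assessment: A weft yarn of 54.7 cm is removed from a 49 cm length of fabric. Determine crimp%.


Formula: Crimp% = ((L_yarn - L_fabric) / L_fabric) * 100
Step 1: Extension = 54.7 - 49 = 5.7 cm
Step 2: Crimp% = (5.7 / 49) * 100
Step 3: Crimp% = 0.116327 * 100 = 11.6327% ≈ 11.6%

11.6%


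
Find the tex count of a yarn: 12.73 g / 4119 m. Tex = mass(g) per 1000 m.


Formula: Tex = (mass_g / length_m) * 1000
Substituting: Tex = (12.73 / 4119) * 1000
Intermediate: 12.73 / 4119 = 0.00309056 g/m
Tex = 0.00309056 * 1000 = 3.09 tex

3.09 tex


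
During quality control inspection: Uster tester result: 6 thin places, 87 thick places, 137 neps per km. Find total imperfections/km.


Formula: Total = thin places + thick places + neps
Total = 6 + 87 + 137
Total = 230 imperfections/km

230 imperfections/km


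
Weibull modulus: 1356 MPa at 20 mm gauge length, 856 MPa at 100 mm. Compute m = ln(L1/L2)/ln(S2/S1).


Formula: m = ln(L1/L2) / ln(S2/S1)
Step 1: ln(L1/L2) = ln(20/100) = -1.60944
Step 2: S2/S1 = 856/1356 = 0.63127
Step 3: ln(S2/S1) = ln(0.63127) = -0.46002
Step 4: m = -1.60944 / -0.46002 = 3.50

3.50 (Weibull m)


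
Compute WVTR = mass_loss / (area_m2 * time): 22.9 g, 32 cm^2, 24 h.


Formula: WVTR = mass_loss / (area * time)
Step 1: Convert area: 32 cm^2 = 0.0032 m^2
Step 2: WVTR = 22.9 g / (0.0032 m^2 * 24 h)
Step 3: WVTR = 22.9 / 0.0768 = 298.2 g/m^2/h

298.2 g/m^2/h


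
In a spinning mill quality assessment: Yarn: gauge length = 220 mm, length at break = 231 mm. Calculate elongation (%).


Formula: Elongation (%) = ((L_break - L0) / L0) * 100
Step 1: Extension = 231 - 220 = 11 mm
Step 2: Elongation = (11 / 220) * 100
Step 3: Elongation = 0.05 * 100 = 5.0%

5.0%


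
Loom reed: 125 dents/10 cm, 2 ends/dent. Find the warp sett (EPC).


Formula: EPC = (dents per 10 cm * ends per dent) / 10
Step 1: Total ends per 10 cm = 125 * 2 = 250
Step 2: EPC = 250 / 10 = 25.0 ends/cm

25.0 ends/cm


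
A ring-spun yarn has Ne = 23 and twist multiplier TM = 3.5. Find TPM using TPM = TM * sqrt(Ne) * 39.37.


Formula: TPM = TM * sqrt(Ne) * 39.37
Step 1: sqrt(Ne) = sqrt(23) = 4.7958
Step 2: TM * sqrt(Ne) = 3.5 * 4.7958 = 16.7853
Step 3: TPM = 16.7853 * 39.37 = 661 twists/m

661 twists/m


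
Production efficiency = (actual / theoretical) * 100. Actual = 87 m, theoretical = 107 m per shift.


Formula: Efficiency% = (Actual output / Theoretical output) * 100
Efficiency% = (87 / 107) * 100
Efficiency% = 0.813084 * 100 = 81.3084% ≈ 81.3%

81.3%


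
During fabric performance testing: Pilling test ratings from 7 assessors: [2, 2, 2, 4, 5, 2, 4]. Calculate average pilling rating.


Formula: Mean = sum / count
Sum = 2 + 2 + 2 + 4 + 5 + 2 + 4 = 21
Mean = 21 / 7 = 3.0

3.0


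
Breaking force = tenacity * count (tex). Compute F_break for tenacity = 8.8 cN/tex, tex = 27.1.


Formula: Breaking force = Tenacity * Linear density
F = 8.8 cN/tex * 27.1 tex
F = 238.48 cN

238.48 cN


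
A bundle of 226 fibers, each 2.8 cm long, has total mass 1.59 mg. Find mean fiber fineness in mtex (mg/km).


Formula: fineness (mtex) = mass (mg) / total length (km) = (mass_mg / total_length_m) * 1000
Step 1: Convert fiber length: 2.8 cm = 0.028 m
Step 2: Total fiber length = 226 * 0.028 = 6.328 m
Step 3: Linear density = 1.59 mg / 6.328 m = 0.2513 mg/m
Step 4: fineness = 0.2513 * 1000 = 251.3 mtex

251.3 mtex


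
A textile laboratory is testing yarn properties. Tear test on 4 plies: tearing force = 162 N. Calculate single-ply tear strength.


Formula: Per-ply strength = Total force / Number of plies
Per-ply = 162 N / 4
Per-ply = 40.5 N

40.5 N


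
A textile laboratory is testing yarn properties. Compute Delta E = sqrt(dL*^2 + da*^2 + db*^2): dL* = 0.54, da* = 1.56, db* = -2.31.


Formula: Delta E = sqrt(dL*^2 + da*^2 + db*^2)
Step 1: dL*^2 = 0.54^2 = 0.2916
Step 2: da*^2 = 1.56^2 = 2.4336
Step 3: db*^2 = (-2.31)^2 = 5.3361
Step 4: Sum = 0.2916 + 2.4336 + 5.3361 = 8.0613
Step 5: Delta E = sqrt(8.0613) = 2.84

2.84 Delta E


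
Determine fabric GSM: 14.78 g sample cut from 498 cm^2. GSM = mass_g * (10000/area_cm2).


Formula: GSM = mass_g / area_m2
Step 1: Convert area: 498 cm^2 = 498 / 10000 = 0.0498 m^2
Step 2: GSM = 14.78 g / 0.0498 m^2 = 296.8 g/m^2

296.8 g/m^2


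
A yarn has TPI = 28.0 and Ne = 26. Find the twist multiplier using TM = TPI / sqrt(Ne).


Formula: TM = TPI / sqrt(Ne)
Step 1: sqrt(Ne) = sqrt(26) = 5.099
Step 2: TM = 28.0 / 5.099 = 5.49

5.49 TM


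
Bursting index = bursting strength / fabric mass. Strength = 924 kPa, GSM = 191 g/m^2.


Formula: Bursting Index = Bursting Strength / Fabric GSM
BI = 924 kPa / 191 g/m^2
BI = 4.838 kPa/(g/m^2)

4.838 kPa/(g/m^2)


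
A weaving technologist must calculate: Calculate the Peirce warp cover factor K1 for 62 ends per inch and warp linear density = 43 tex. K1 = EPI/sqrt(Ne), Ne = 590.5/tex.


Formula: K1 = EPI / sqrt(Ne), with Ne = 590.5 / tex_warp
Step 1: Ne = 590.5 / 43 = 13.733
Step 2: sqrt(Ne) = sqrt(13.733) = 3.7058
Step 3: K1 = 62 / 3.7058 = 16.7

16.7


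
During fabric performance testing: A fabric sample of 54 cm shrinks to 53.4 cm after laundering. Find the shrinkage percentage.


Formula: Shrinkage% = ((L_before - L_after) / L_before) * 100
Step 1: Shrinkage = 54 - 53.4 = 0.6 cm
Step 2: Shrinkage% = (0.6 / 54) * 100
Step 3: Shrinkage% = 0.011111 * 100 = 1.1111% ≈ 1.1%

1.1%


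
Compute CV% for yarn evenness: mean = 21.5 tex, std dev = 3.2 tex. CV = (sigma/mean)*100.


Formula: CV% = (standard deviation / mean) * 100
Step 1: Ratio = 3.2 / 21.5 = 0.148837
Step 2: CV% = 0.148837 * 100 = 14.8837% ≈ 14.9%

14.9%


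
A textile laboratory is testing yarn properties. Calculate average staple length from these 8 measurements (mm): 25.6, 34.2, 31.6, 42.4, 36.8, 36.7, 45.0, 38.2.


Formula: Mean = sum of lengths / count
Sum = 25.6 + 34.2 + 31.6 + 42.4 + 36.8 + 36.7 + 45.0 + 38.2
Sum = 290.5 mm
Mean = 290.5 / 8 = 36.31 mm

36.31 mm


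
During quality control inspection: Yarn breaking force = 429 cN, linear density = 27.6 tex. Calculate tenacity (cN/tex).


Formula: Tenacity = Breaking force / Linear density
Tenacity = 429 cN / 27.6 tex
Tenacity = 15.54 cN/tex

15.54 cN/tex


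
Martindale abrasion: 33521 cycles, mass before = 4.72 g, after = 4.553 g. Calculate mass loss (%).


Formula: Mass loss% = ((m_before - m_after) / m_before) * 100
Step 1: Mass loss = 4.72 - 4.553 = 0.167 g
Step 2: Ratio = 0.167 / 4.72 = 0.0353814
Step 3: Mass loss% = 0.0353814 * 100 = 3.53814% ≈ 3.54%

3.54%


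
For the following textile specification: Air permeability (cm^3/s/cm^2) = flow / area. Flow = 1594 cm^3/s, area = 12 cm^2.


Formula: Air Permeability = Airflow / Test Area
AP = 1594 cm^3/s / 12 cm^2
AP = 132.8 cm^3/s/cm^2

132.8 cm^3/s/cm^2


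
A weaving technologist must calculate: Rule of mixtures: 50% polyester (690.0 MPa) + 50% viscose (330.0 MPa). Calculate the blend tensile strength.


Formula: Blend property = (fraction_A * property_A) + (fraction_B * property_B)
Step 1: Contribution A = 50/100 * 690.0 MPa = 345.0 MPa
Step 2: Contribution B = 50/100 * 330.0 MPa = 165.0 MPa
Step 3: Blend tensile strength = 345.0 + 165.0 = 510.0 MPa

510.0 MPa


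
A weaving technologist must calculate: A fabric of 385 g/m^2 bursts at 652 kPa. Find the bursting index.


Formula: Bursting Index = Bursting Strength / Fabric GSM
BI = 652 kPa / 385 g/m^2
BI = 1.694 kPa/(g/m^2)

1.694 kPa/(g/m^2)


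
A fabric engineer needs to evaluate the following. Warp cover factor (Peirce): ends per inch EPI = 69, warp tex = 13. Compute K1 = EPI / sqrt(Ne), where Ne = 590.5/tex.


Formula: K1 = EPI / sqrt(Ne), with Ne = 590.5 / tex_warp
Step 1: Ne = 590.5 / 13 = 45.423
Step 2: sqrt(Ne) = sqrt(45.423) = 6.7397
Step 3: K1 = 69 / 6.7397 = 10.2

10.2


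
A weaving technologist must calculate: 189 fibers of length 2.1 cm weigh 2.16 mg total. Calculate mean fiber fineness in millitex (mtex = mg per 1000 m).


Formula: fineness (mtex) = mass (mg) / total length (km) = (mass_mg / total_length_m) * 1000
Step 1: Convert fiber length: 2.1 cm = 0.021 m
Step 2: Total fiber length = 189 * 0.021 = 3.969 m
Step 3: Linear density = 2.16 mg / 3.969 m = 0.5442 mg/m
Step 4: fineness = 0.5442 * 1000 = 544.2 mtex

544.2 mtex


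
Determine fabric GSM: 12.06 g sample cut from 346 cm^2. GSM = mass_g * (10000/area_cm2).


Formula: GSM = mass_g / area_m2
Step 1: Convert area: 346 cm^2 = 346 / 10000 = 0.0346 m^2
Step 2: GSM = 12.06 g / 0.0346 m^2 = 348.6 g/m^2

348.6 g/m^2


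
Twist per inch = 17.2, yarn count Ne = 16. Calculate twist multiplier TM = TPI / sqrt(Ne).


Formula: TM = TPI / sqrt(Ne)
Step 1: sqrt(Ne) = sqrt(16) = 4
Step 2: TM = 17.2 / 4 = 4.30

4.30 TM


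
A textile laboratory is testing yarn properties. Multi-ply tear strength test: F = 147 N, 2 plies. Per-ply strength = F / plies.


Formula: Per-ply strength = Total force / Number of plies
Per-ply = 147 N / 2
Per-ply = 73.5 N

73.5 N


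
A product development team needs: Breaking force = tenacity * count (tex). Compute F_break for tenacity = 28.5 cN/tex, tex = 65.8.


Formula: Breaking force = Tenacity * Linear density
F = 28.5 cN/tex * 65.8 tex
F = 1875.30 cN

1875.30 cN


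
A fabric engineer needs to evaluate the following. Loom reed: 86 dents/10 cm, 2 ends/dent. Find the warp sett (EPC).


Formula: EPC = (dents per 10 cm * ends per dent) / 10
Step 1: Total ends per 10 cm = 86 * 2 = 172
Step 2: EPC = 172 / 10 = 17.2 ends/cm

17.2 ends/cm


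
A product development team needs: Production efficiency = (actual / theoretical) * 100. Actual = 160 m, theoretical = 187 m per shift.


Formula: Efficiency% = (Actual output / Theoretical output) * 100
Efficiency% = (160 / 187) * 100
Efficiency% = 0.855615 * 100 = 85.5615% ≈ 85.6%

85.6%


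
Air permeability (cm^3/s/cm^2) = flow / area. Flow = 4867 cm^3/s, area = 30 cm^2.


Formula: Air Permeability = Airflow / Test Area
AP = 4867 cm^3/s / 30 cm^2
AP = 162.2 cm^3/s/cm^2

162.2 cm^3/s/cm^2


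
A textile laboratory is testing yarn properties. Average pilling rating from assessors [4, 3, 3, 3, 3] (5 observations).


Formula: Mean = sum / count
Sum = 4 + 3 + 3 + 3 + 3 = 16
Mean = 16 / 5 = 3.2

3.2


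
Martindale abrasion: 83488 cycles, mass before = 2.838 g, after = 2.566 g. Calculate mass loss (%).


Formula: Mass loss% = ((m_before - m_after) / m_before) * 100
Step 1: Mass loss = 2.838 - 2.566 = 0.272 g
Step 2: Ratio = 0.272 / 2.838 = 0.0958421
Step 3: Mass loss% = 0.0958421 * 100 = 9.58421% ≈ 9.58%

9.58%


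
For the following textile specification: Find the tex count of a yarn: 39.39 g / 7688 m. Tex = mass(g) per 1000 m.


Formula: Tex = (mass_g / length_m) * 1000
Substituting: Tex = (39.39 / 7688) * 1000
Intermediate: 39.39 / 7688 = 0.00512357 g/m
Tex = 0.00512357 * 1000 = 5.12 tex

5.12 tex


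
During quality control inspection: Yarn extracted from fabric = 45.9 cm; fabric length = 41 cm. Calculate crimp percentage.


Formula: Crimp% = ((L_yarn - L_fabric) / L_fabric) * 100
Step 1: Extension = 45.9 - 41 = 4.9 cm
Step 2: Crimp% = (4.9 / 41) * 100
Step 3: Crimp% = 0.119512 * 100 = 11.9512% ≈ 12.0%

12.0%


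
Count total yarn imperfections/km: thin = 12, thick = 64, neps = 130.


Formula: Total = thin places + thick places + neps
Total = 12 + 64 + 130
Total = 206 imperfections/km

206 imperfections/km


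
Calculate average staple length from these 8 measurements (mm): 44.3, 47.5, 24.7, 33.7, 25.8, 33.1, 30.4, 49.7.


Formula: Mean = sum of lengths / count
Sum = 44.3 + 47.5 + 24.7 + 33.7 + 25.8 + 33.1 + 30.4 + 49.7
Sum = 289.2 mm
Mean = 289.2 / 8 = 36.15 mm

36.15 mm


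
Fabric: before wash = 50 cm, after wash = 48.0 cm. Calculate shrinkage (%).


Formula: Shrinkage% = ((L_before - L_after) / L_before) * 100
Step 1: Shrinkage = 50 - 48.0 = 2.0 cm
Step 2: Shrinkage% = (2.0 / 50) * 100
Step 3: Shrinkage% = 0.04 * 100 = 4.0%

4.0%


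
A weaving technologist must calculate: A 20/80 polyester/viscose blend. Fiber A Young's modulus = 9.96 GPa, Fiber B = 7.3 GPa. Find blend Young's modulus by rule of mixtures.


Formula: Blend property = (fraction_A * property_A) + (fraction_B * property_B)
Step 1: Contribution A = 20/100 * 9.96 GPa = 1.992 GPa
Step 2: Contribution B = 80/100 * 7.3 GPa = 5.84 GPa
Step 3: Blend Young's modulus = 1.992 + 5.84 = 7.832 GPa

7.832 GPa


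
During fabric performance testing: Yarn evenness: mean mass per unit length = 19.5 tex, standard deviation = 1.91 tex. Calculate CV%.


Formula: CV% = (standard deviation / mean) * 100
Step 1: Ratio = 1.91 / 19.5 = 0.097949
Step 2: CV% = 0.097949 * 100 = 9.7949% ≈ 9.8%

9.8%


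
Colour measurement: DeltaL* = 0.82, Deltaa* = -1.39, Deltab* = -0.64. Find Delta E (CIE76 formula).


Formula: Delta E = sqrt(dL*^2 + da*^2 + db*^2)
Step 1: dL*^2 = 0.82^2 = 0.6724
Step 2: da*^2 = (-1.39)^2 = 1.9321
Step 3: db*^2 = (-0.64)^2 = 0.4096
Step 4: Sum = 0.6724 + 1.9321 + 0.4096 = 3.0141
Step 5: Delta E = sqrt(3.0141) = 1.74

1.74 Delta E


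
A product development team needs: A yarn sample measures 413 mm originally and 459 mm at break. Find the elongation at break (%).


Formula: Elongation (%) = ((L_break - L0) / L0) * 100
Step 1: Extension = 459 - 413 = 46 mm
Step 2: Elongation = (46 / 413) * 100
Step 3: Elongation = 0.11138 * 100 = 11.138% ≈ 11.1%

11.1%


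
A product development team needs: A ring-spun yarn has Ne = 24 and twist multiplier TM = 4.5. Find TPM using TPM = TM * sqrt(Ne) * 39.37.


Formula: TPM = TM * sqrt(Ne) * 39.37
Step 1: sqrt(Ne) = sqrt(24) = 4.899
Step 2: TM * sqrt(Ne) = 4.5 * 4.899 = 22.0455
Step 3: TPM = 22.0455 * 39.37 = 868 twists/m

868 twists/m


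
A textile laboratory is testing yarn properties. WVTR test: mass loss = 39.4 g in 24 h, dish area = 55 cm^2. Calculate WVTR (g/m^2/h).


Formula: WVTR = mass_loss / (area * time)
Step 1: Convert area: 55 cm^2 = 0.0055 m^2
Step 2: WVTR = 39.4 g / (0.0055 m^2 * 24 h)
Step 3: WVTR = 39.4 / 0.132 = 298.5 g/m^2/h

298.5 g/m^2/h


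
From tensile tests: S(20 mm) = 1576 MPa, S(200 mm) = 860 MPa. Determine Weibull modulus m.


Formula: m = ln(L1/L2) / ln(S2/S1)
Step 1: ln(L1/L2) = ln(20/200) = -2.30259
Step 2: S2/S1 = 860/1576 = 0.54569
Step 3: ln(S2/S1) = ln(0.54569) = -0.60570
Step 4: m = -2.30259 / -0.60570 = 3.80

3.80 (Weibull m)


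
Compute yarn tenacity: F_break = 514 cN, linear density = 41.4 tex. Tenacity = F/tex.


Formula: Tenacity = Breaking force / Linear density
Tenacity = 514 cN / 41.4 tex
Tenacity = 12.42 cN/tex

12.42 cN/tex


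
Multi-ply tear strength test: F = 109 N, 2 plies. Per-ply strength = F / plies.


Formula: Per-ply strength = Total force / Number of plies
Per-ply = 109 N / 2
Per-ply = 54.5 N

54.5 N


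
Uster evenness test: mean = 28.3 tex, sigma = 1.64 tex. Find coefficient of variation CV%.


Formula: CV% = (standard deviation / mean) * 100
Step 1: Ratio = 1.64 / 28.3 = 0.057951
Step 2: CV% = 0.057951 * 100 = 5.7951% ≈ 5.8%

5.8%


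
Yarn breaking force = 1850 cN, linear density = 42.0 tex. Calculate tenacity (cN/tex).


Formula: Tenacity = Breaking force / Linear density
Tenacity = 1850 cN / 42.0 tex
Tenacity = 44.05 cN/tex

44.05 cN/tex


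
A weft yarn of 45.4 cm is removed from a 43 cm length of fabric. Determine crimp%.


Formula: Crimp% = ((L_yarn - L_fabric) / L_fabric) * 100
Step 1: Extension = 45.4 - 43 = 2.4 cm
Step 2: Crimp% = (2.4 / 43) * 100
Step 3: Crimp% = 0.055814 * 100 = 5.5814% ≈ 5.6%

5.6%


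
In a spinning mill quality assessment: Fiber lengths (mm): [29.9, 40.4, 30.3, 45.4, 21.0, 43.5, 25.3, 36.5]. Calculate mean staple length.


Formula: Mean = sum of lengths / count
Sum = 29.9 + 40.4 + 30.3 + 45.4 + 21.0 + 43.5 + 25.3 + 36.5
Sum = 272.3 mm
Mean = 272.3 / 8 = 34.04 mm

34.04 mm


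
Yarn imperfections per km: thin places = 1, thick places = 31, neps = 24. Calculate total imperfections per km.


Formula: Total = thin places + thick places + neps
Total = 1 + 31 + 24
Total = 56 imperfections/km

56 imperfections/km


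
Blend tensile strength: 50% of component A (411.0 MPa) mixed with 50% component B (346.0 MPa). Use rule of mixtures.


Formula: Blend property = (fraction_A * property_A) + (fraction_B * property_B)
Step 1: Contribution A = 50/100 * 411.0 MPa = 205.5 MPa
Step 2: Contribution B = 50/100 * 346.0 MPa = 173.0 MPa
Step 3: Blend tensile strength = 205.5 + 173.0 = 378.5 MPa

378.5 MPa


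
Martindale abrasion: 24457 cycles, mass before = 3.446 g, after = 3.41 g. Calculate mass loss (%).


Formula: Mass loss% = ((m_before - m_after) / m_before) * 100
Step 1: Mass loss = 3.446 - 3.41 = 0.036 g
Step 2: Ratio = 0.036 / 3.446 = 0.0104469
Step 3: Mass loss% = 0.0104469 * 100 = 1.04469% ≈ 1.04%

1.04%


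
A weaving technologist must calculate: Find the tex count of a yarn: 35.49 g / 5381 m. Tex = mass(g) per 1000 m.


Formula: Tex = (mass_g / length_m) * 1000
Substituting: Tex = (35.49 / 5381) * 1000
Intermediate: 35.49 / 5381 = 0.00659543 g/m
Tex = 0.00659543 * 1000 = 6.60 tex

6.60 tex


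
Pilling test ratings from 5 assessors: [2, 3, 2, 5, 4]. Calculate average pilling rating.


Formula: Mean = sum / count
Sum = 2 + 3 + 2 + 5 + 4 = 16
Mean = 16 / 5 = 3.2

3.2


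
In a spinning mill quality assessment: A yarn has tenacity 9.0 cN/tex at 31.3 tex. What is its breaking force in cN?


Formula: Breaking force = Tenacity * Linear density
F = 9.0 cN/tex * 31.3 tex
F = 281.70 cN

281.70 cN


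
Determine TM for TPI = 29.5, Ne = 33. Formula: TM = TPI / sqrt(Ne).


Formula: TM = TPI / sqrt(Ne)
Step 1: sqrt(Ne) = sqrt(33) = 5.7446
Step 2: TM = 29.5 / 5.7446 = 5.14

5.14 TM


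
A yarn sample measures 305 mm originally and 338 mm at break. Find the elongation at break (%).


Formula: Elongation (%) = ((L_break - L0) / L0) * 100
Step 1: Extension = 338 - 305 = 33 mm
Step 2: Elongation = (33 / 305) * 100
Step 3: Elongation = 0.108197 * 100 = 10.8197% ≈ 10.8%

10.8%


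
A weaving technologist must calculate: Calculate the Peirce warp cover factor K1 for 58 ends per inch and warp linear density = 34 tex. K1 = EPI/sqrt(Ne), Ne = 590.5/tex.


Formula: K1 = EPI / sqrt(Ne), with Ne = 590.5 / tex_warp
Step 1: Ne = 590.5 / 34 = 17.368
Step 2: sqrt(Ne) = sqrt(17.368) = 4.1675
Step 3: K1 = 58 / 4.1675 = 13.9

13.9


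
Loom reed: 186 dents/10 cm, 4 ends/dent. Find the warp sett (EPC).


Formula: EPC = (dents per 10 cm * ends per dent) / 10
Step 1: Total ends per 10 cm = 186 * 4 = 744
Step 2: EPC = 744 / 10 = 74.4 ends/cm

74.4 ends/cm


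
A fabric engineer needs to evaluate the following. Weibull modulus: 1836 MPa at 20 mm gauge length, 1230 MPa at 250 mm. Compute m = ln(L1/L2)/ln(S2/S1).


Formula: m = ln(L1/L2) / ln(S2/S1)
Step 1: ln(L1/L2) = ln(20/250) = -2.52573
Step 2: S2/S1 = 1230/1836 = 0.66993
Step 3: ln(S2/S1) = ln(0.66993) = -0.40058
Step 4: m = -2.52573 / -0.40058 = 6.31

6.31 (Weibull m)


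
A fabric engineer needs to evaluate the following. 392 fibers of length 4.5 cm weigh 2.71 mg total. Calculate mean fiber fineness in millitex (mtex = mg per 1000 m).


Formula: fineness (mtex) = mass (mg) / total length (km) = (mass_mg / total_length_m) * 1000
Step 1: Convert fiber length: 4.5 cm = 0.045 m
Step 2: Total fiber length = 392 * 0.045 = 17.64 m
Step 3: Linear density = 2.71 mg / 17.64 m = 0.1536 mg/m
Step 4: fineness = 0.1536 * 1000 = 153.6 mtex

153.6 mtex


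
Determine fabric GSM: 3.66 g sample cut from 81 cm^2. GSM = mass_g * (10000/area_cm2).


Formula: GSM = mass_g / area_m2
Step 1: Convert area: 81 cm^2 = 81 / 10000 = 0.0081 m^2
Step 2: GSM = 3.66 g / 0.0081 m^2 = 451.9 g/m^2

451.9 g/m^2


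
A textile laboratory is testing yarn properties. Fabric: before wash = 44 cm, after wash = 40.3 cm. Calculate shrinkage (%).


Formula: Shrinkage% = ((L_before - L_after) / L_before) * 100
Step 1: Shrinkage = 44 - 40.3 = 3.7 cm
Step 2: Shrinkage% = (3.7 / 44) * 100
Step 3: Shrinkage% = 0.084091 * 100 = 8.4091% ≈ 8.4%

8.4%
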